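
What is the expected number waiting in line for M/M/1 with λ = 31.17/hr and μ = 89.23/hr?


ρ = 31.17/89.23 = 0.3493
Lq = ρ²/(1−ρ) = 0.1220/0.6507 = 0.1875

Final: 0.1875


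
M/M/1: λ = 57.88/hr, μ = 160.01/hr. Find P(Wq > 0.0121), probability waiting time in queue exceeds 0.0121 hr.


ρ = 57.88/160.01 = 0.3617
P(Wq > t) = ρ·e^{−(μ−λ)t} = 0.3617·e^{−1.2358}
= 0.3617·0.290610 = 0.105122

Final: 0.105122


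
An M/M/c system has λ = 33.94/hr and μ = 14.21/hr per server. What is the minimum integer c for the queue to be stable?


Stability requires cμ > λ ⇔ c > λ/μ.
λ/μ = 33.94/14.21 = 2.3885
Minimum integer c = ⌊2.3885⌋ + 1 = 3
Check: 3·14.21 = 42.63 > 33.94, while 2·14.21 = 28.42 ≤ 33.94

Final: 3 servers


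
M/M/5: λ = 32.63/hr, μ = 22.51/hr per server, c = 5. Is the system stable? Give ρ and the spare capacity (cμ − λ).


Total capacity cμ = 5·22.51 = 112.55/hr
ρ = λ/(cμ) = 32.63/112.55 = 0.2899
Stable ⇔ ρ < 1: YES
Spare capacity = cμ − λ = 112.55 − 32.63 = 79.92/hr

Final: ρ = 0.2899; stable; margin = 79.92/hr


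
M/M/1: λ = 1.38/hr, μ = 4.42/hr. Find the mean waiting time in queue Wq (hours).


ρ = 1.38/4.42 = 0.3122
Wq = ρ/(μ−λ) = 0.3122/(4.42 − 1.38) = 0.3122/3.04 = 0.1027 hr

Final: 0.1027 hr


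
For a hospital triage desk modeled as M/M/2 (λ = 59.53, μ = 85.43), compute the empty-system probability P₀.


a = λ/μ = 59.53/85.43 = 0.6968; ρ = a/c = 0.3484
Σ_{k=0}^{1} a^k/k! (terms k=0..1) = 1.00000 + 0.69683 = 1.69683
Tail: a^2/(2!(1−ρ)) = 0.48557/(2·0.6516) = 0.37261
P₀ = 1/(1.69683 + 0.37261) = 1/2.06943 = 0.483224

Final: 0.483224


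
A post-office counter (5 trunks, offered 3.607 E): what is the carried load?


B(5,3.607) = 0.163735 (Erlang-B)
Carried load = a(1 − B) = 3.607·(1 − 0.163735) = 3.607·0.836265 = 3.0164 E

Final: 3.0164 Erlangs


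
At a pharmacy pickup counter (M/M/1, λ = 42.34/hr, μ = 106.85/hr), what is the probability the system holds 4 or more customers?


ρ = 42.34/106.85 = 0.3963
P(N ≥ n) = ρ^n = 0.3963^4 = 0.024655

Final: 0.024655


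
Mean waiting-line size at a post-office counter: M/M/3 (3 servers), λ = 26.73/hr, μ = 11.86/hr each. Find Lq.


a = λ/μ = 2.2538; ρ = a/3 = 0.7513
P₀ = 0.074269
Lq = P₀·a^c·ρ / (c!·(1−ρ)²) = 0.074269·11.44835·0.7513/(6·0.06187)
= 1.72074

Final: 1.72074


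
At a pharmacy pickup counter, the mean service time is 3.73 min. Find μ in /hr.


μ = 1/(service time) in consistent units.
1 hour = 60 min, so μ = 60/3.73 = 16.0858 per hour

Final: 16.0858 /hr


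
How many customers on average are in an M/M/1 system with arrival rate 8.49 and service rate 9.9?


ρ = λ/μ = 8.49/9.9 = 0.8576
L = ρ/(1−ρ) = 0.8576/(1 − 0.8576) = 0.8576/0.1424 = 6.0213

Final: 6.0213


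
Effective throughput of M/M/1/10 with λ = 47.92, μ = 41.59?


ρ = 1.1522; P_K = (1−ρ)ρ^10/(1−ρ^11) = 0.167309
λ_eff = λ(1 − P_K) = 47.92·(1 − 0.167309) = 47.92·0.832691 = 39.9026 /hr

Final: 39.9026 /hr


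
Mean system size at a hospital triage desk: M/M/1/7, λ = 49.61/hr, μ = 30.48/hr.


ρ = 49.61/30.48 = 1.6276
L = ρ[1 − (K+1)ρ^K + Kρ^(K+1)] / [(1−ρ)(1−ρ^(K+1))]
Numerator: 1.6276·(1 − 8·30.260761 + 7·49.253162) = 168.761959
Denominator: (-0.6276)·(-48.253162) = 30.284875
L = 168.761959/30.284875 = 5.5725

Final: 5.5725


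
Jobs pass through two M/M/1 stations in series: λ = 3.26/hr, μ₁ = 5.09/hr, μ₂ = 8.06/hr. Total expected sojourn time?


Each node sees arrival rate λ = 3.26/hr (tandem ⇒ throughput preserved).
W₁ = 1/(μ₁−λ) = 1/(5.09−3.26) = 0.54645 hr
W₂ = 1/(μ₂−λ) = 1/(8.06−3.26) = 0.20833 hr
W_total = W₁ + W₂ = 0.54645 + 0.20833 = 0.75478 hr

Final: 0.75478 hr


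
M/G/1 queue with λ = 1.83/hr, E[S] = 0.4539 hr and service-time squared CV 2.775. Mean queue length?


ρ = λ·E[S] = 1.83·0.4539 = 0.8306
Lq = ρ²(1+C_s²)/(2(1−ρ)) = 0.6900·(1+2.775)/(2·0.1694)
= 0.6900·3.7750/0.3387 = 7.68937

Final: 7.68937


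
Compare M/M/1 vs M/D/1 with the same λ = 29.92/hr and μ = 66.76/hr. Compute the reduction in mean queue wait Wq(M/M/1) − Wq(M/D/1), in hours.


ρ = 29.92/66.76 = 0.4482
Wq(M/M/1) = ρ/(μ−λ) = 0.4482/36.84 = 0.01217 hr
Wq(M/D/1) = ρ/(2(μ−λ)) = 0.006083 hr
Savings = 0.01217 − 0.006083 = 0.006083 hr

Final: 0.006083 hr


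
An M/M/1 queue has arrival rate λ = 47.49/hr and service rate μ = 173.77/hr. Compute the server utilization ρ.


ρ = λ/μ = 47.49/173.77 = 0.2733

Final: 0.2733


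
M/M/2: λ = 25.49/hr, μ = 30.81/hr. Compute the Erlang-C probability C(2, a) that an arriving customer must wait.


a = λ/μ = 0.8273; ρ = a/2 = 0.4137
P₀ = 0.414763 (from M/M/c formula)
C(c,a) = [a^c/(c!(1−ρ))]·P₀ = [0.68447/(2·0.5863)]·0.414763
= 0.58369·0.414763 = 0.242092

Final: 0.242092


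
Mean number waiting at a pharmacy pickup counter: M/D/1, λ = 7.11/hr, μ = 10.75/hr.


ρ = 7.11/10.75 = 0.6614
M/D/1: Lq = ρ²/(2(1−ρ)) = 0.4374/(2·0.3386) = 0.64595

Final: 0.64595


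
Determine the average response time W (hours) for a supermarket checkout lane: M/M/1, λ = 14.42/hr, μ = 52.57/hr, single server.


W = 1/(μ−λ) = 1/(52.57 − 14.42) = 1/38.15 = 0.02621 hr

Final: 0.02621 hr


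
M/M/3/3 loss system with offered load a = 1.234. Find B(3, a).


B(c,a) = (a^c/c!) / Σ_{k=0}^{c} a^k/k!
a^3/3! = 0.313180
Σ terms (k=0..3): 1.00000 + 1.23400 + 0.76138 + 0.31318 = 3.308558
B = 0.313180/3.308558 = 0.094658

Final: 0.094658


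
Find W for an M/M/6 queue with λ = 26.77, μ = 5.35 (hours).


a = 5.0037; ρ = 0.8340; P₀ = 0.004485
Lq = P₀·a^c·ρ/(c!(1−ρ)²) = 2.95757
Wq = Lq/λ = 2.95757/26.77 = 0.11048 hr
W = Wq + 1/μ = 0.11048 + 0.18692 = 0.29740 hr

Final: 0.29740 hr


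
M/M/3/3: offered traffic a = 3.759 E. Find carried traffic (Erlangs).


B(3,3.759) = 0.428142 (Erlang-B)
Carried load = a(1 − B) = 3.759·(1 − 0.428142) = 3.759·0.571858 = 2.1496 E

Final: 2.1496 Erlangs


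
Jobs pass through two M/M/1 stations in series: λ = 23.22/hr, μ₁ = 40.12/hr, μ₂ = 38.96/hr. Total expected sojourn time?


Each node sees arrival rate λ = 23.22/hr (tandem ⇒ throughput preserved).
W₁ = 1/(μ₁−λ) = 1/(40.12−23.22) = 0.05917 hr
W₂ = 1/(μ₂−λ) = 1/(38.96−23.22) = 0.06353 hr
W_total = W₁ + W₂ = 0.05917 + 0.06353 = 0.12270 hr

Final: 0.12270 hr


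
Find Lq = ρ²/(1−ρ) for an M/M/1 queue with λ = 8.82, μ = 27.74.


ρ = 8.82/27.74 = 0.3180
Lq = ρ²/(1−ρ) = 0.1011/0.6820 = 0.1482

Final: 0.1482


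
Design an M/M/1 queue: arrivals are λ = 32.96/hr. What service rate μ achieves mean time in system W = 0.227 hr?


W = 1/(μ−λ) ⇒ μ − λ = 1/W = 1/0.227 = 4.4053
μ = λ + 1/W = 32.96 + 4.4053 = 37.3653 per hr

Final: 37.3653 /hr


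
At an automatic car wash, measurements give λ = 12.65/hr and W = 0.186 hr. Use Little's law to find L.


L = λW = 12.65·0.186 = 2.3529

Final: 2.3529


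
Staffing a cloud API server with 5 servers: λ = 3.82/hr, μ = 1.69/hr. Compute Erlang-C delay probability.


a = λ/μ = 2.2604; ρ = a/5 = 0.4521
P₀ = 0.102830 (from M/M/c formula)
C(c,a) = [a^c/(c!(1−ρ))]·P₀ = [59.00425/(120·0.5479)]·0.102830
= 0.89738·0.102830 = 0.092278

Final: 0.092278


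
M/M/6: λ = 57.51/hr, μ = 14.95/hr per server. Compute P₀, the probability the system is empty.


a = λ/μ = 57.51/14.95 = 3.8468; ρ = a/c = 0.6411
Σ_{k=0}^{5} a^k/k! (terms k=0..5) = 1.00000 + 3.84682 + 7.39902 + 9.48758 + 9.12426 + 7.01988 = 37.87756
Tail: a^6/(6!(1−ρ)) = 3240.50764/(720·0.3589) = 12.54157
P₀ = 1/(37.87756 + 12.54157) = 1/50.41913 = 0.019834

Final: 0.019834


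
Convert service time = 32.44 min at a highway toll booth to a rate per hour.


μ = 1/(service time) in consistent units.
1 hour = 60 min, so μ = 60/32.44 = 1.8496 per hour

Final: 1.8496 /hr


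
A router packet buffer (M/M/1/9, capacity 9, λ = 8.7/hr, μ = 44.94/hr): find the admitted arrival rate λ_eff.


ρ = 0.1936; P_K = (1−ρ)ρ^9/(1−ρ^10) = 0.0000003080
λ_eff = λ(1 − P_K) = 8.7·(1 − 0.0000003080) = 8.7·1.000000 = 8.7000 /hr

Final: 8.7000 /hr


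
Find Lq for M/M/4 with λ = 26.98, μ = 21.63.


a = λ/μ = 1.2473; ρ = a/4 = 0.3118
P₀ = 0.286099
Lq = P₀·a^c·ρ / (c!·(1−ρ)²) = 0.286099·2.42070·0.3118/(24·0.47357)
= 0.01900

Final: 0.01900


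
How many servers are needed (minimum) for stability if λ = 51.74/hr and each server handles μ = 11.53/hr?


Stability requires cμ > λ ⇔ c > λ/μ.
λ/μ = 51.74/11.53 = 4.4874
Minimum integer c = ⌊4.4874⌋ + 1 = 5
Check: 5·11.53 = 57.65 > 51.74, while 4·11.53 = 46.12 ≤ 51.74

Final: 5 servers


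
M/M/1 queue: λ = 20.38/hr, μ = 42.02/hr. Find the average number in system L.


ρ = λ/μ = 20.38/42.02 = 0.4850
L = ρ/(1−ρ) = 0.4850/(1 − 0.4850) = 0.4850/0.5150 = 0.9418

Final: 0.9418


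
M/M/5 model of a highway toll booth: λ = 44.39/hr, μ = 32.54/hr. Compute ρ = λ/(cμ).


ρ = λ/(cμ) = 44.39/(5·32.54) = 44.39/162.70 = 0.2728

Final: 0.2728


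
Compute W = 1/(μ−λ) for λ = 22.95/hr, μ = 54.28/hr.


W = 1/(μ−λ) = 1/(54.28 − 22.95) = 1/31.33 = 0.03192 hr

Final: 0.03192 hr


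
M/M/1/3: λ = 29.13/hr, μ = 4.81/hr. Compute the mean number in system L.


ρ = 29.13/4.81 = 6.0561
L = ρ[1 − (K+1)ρ^K + Kρ^(K+1)] / [(1−ρ)(1−ρ^(K+1))]
Numerator: 6.0561·(1 − 4·222.119263 + 3·1345.183814) = 19065.157365
Denominator: (-5.0561)·(-1344.183814) = 6796.372216
L = 19065.157365/6796.372216 = 2.8052

Final: 2.8052


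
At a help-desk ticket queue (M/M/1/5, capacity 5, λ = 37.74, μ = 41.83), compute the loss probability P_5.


ρ = λ/μ = 37.74/41.83 = 0.9022
P_K = (1−ρ)ρ^K/(1−ρ^(K+1)) = (0.09778·0.597820)/(1 − 0.539367)
= 0.058453/0.460633 = 0.126897

Final: 0.126897


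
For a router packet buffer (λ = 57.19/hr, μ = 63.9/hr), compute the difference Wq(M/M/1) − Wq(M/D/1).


ρ = 57.19/63.9 = 0.8950
Wq(M/M/1) = ρ/(μ−λ) = 0.8950/6.71 = 0.13338 hr
Wq(M/D/1) = ρ/(2(μ−λ)) = 0.06669 hr
Savings = 0.13338 − 0.06669 = 0.06669 hr

Final: 0.06669 hr


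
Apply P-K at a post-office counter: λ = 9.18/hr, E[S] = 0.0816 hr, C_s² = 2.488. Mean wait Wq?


ρ = λ·E[S] = 9.18·0.0816 = 0.7491
E[S²] = E[S]²(1+C_s²) = 0.0816²·(1+2.488) = 0.023225
Wq = λ·E[S²]/(2(1−ρ)) = 9.18·0.023225/(2·0.2509) = 0.42486 hr

Final: 0.42486 hr


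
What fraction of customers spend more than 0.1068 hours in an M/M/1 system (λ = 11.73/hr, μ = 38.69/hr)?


W ~ Exponential(μ−λ) for M/M/1.
μ − λ = 38.69 − 11.73 = 26.9600
P(W > t) = e^{−(μ−λ)t} = e^{−2.8793} = 0.056172

Final: 0.056172


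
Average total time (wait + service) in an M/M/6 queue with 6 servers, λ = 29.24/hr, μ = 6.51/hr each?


a = 4.4916; ρ = 0.7486; P₀ = 0.009239
Lq = P₀·a^c·ρ/(c!(1−ρ)²) = 1.24790
Wq = Lq/λ = 1.24790/29.24 = 0.04268 hr
W = Wq + 1/μ = 0.04268 + 0.15361 = 0.19629 hr

Final: 0.19629 hr


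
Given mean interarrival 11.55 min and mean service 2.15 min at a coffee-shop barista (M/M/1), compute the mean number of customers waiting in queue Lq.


λ = 60/11.55 = 5.1948 /hr
μ = 60/2.15 = 27.9070 /hr
ρ = λ/μ = 5.1948/27.9070 = 0.1861
Lq = ρ²/(1−ρ) = 0.03465/0.8139 = 0.04258

Final: 0.04258


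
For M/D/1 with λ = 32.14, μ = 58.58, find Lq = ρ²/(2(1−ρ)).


ρ = 32.14/58.58 = 0.5487
M/D/1: Lq = ρ²/(2(1−ρ)) = 0.3010/(2·0.4513) = 0.33347

Final: 0.33347


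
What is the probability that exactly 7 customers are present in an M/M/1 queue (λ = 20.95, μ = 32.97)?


ρ = 20.95/32.97 = 0.6354
P_n = (1−ρ)·ρ^n = (1 − 0.6354)·0.6354^7 = 0.3646·0.041827 = 0.015249

Final: 0.015249


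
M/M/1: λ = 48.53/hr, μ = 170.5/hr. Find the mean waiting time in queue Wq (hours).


ρ = 48.53/170.5 = 0.2846
Wq = ρ/(μ−λ) = 0.2846/(170.5 − 48.53) = 0.2846/121.97 = 0.002334 hr

Final: 0.002334 hr


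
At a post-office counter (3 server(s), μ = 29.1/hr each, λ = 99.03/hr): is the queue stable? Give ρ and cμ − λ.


Total capacity cμ = 3·29.1 = 87.30/hr
ρ = λ/(cμ) = 99.03/87.30 = 1.1344
Stable ⇔ ρ < 1: NO
Spare capacity = cμ − λ = 87.30 − 99.03 = -11.73/hr

Final: ρ = 1.1344; unstable; margin = -11.73/hr


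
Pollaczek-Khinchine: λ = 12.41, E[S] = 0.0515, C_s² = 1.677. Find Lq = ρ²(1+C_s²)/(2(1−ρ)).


ρ = λ·E[S] = 12.41·0.0515 = 0.6391
Lq = ρ²(1+C_s²)/(2(1−ρ)) = 0.4085·(1+1.677)/(2·0.3609)
= 0.4085·2.6770/0.7218 = 1.51498

Final: 1.51498


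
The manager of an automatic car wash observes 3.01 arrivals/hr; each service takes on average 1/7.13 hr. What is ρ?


ρ = λ/μ = 3.01/7.13 = 0.4222

Final: 0.4222


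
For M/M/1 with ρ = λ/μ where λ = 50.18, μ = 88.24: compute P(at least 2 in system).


ρ = 50.18/88.24 = 0.5687
P(N ≥ n) = ρ^n = 0.5687^2 = 0.323393

Final: 0.323393


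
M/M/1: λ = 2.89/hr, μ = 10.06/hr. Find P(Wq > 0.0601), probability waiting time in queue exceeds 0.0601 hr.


ρ = 2.89/10.06 = 0.2873
P(Wq > t) = ρ·e^{−(μ−λ)t} = 0.2873·e^{−0.4309}
= 0.2873·0.649913 = 0.186705

Final: 0.186705


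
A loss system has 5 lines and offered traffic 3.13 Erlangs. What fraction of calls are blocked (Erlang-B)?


B(c,a) = (a^c/c!) / Σ_{k=0}^{c} a^k/k!
a^5/5! = 2.503459
Σ terms (k=0..5): 1.00000 + 3.13000 + 4.89845 + 5.11072 + 3.99914 + 2.50346 = 20.641760
B = 2.503459/20.641760 = 0.121281

Final: 0.121281


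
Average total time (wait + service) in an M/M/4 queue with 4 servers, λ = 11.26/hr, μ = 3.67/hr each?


a = 3.0681; ρ = 0.7670; P₀ = 0.033971
Lq = P₀·a^c·ρ/(c!(1−ρ)²) = 1.77257
Wq = Lq/λ = 1.77257/11.26 = 0.15742 hr
W = Wq + 1/μ = 0.15742 + 0.27248 = 0.42990 hr

Final: 0.42990 hr


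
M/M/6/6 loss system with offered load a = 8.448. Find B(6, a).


B(c,a) = (a^c/c!) / Σ_{k=0}^{c} a^k/k!
a^6/6! = 504.883217
Σ terms (k=0..6): 1.00000 + 8.44800 + 35.68435 + 100.48714 + 212.22883 + 358.58183 + 504.88322 = 1221.313365
B = 504.883217/1221.313365 = 0.413394

Final: 0.413394


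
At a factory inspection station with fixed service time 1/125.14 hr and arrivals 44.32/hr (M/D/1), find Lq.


ρ = 44.32/125.14 = 0.3542
M/D/1: Lq = ρ²/(2(1−ρ)) = 0.1254/(2·0.6458) = 0.09711

Final: 0.09711


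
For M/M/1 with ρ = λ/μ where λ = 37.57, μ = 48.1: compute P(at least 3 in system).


ρ = 37.57/48.1 = 0.7811
P(N ≥ n) = ρ^n = 0.7811^3 = 0.476528

Final: 0.476528


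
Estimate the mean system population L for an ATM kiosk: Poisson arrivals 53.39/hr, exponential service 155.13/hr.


ρ = λ/μ = 53.39/155.13 = 0.3442
L = ρ/(1−ρ) = 0.3442/(1 − 0.3442) = 0.3442/0.6558 = 0.5248

Final: 0.5248


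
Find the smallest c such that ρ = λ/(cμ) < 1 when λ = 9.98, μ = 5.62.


Stability requires cμ > λ ⇔ c > λ/μ.
λ/μ = 9.98/5.62 = 1.7758
Minimum integer c = ⌊1.7758⌋ + 1 = 2
Check: 2·5.62 = 11.24 > 9.98, while 1·5.62 = 5.62 ≤ 9.98

Final: 2 servers


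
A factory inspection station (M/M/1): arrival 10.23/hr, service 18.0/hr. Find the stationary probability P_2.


ρ = 10.23/18.0 = 0.5683
P_n = (1−ρ)·ρ^n = (1 − 0.5683)·0.5683^2 = 0.4317·0.323003 = 0.139430

Final: 0.139430


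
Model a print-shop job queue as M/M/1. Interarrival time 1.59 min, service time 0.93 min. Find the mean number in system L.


λ = 60/1.59 = 37.7358 /hr
μ = 60/0.93 = 64.5161 /hr
ρ = λ/μ = 37.7358/64.5161 = 0.5849
L = ρ/(1−ρ) = 0.5849/0.4151 = 1.4091

Final: 1.4091


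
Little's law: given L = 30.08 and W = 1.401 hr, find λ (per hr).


λ = L/W = 30.08/1.401 = 21.4704 /hr

Final: 21.4704 /hr


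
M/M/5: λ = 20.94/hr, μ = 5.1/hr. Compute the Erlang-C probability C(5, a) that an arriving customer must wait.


a = λ/μ = 4.1059; ρ = a/5 = 0.8212
P₀ = 0.010954 (from M/M/c formula)
C(c,a) = [a^c/(c!(1−ρ))]·P₀ = [1166.89695/(120·0.1788)]·0.010954
= 54.37842·0.010954 = 0.595657

Final: 0.595657


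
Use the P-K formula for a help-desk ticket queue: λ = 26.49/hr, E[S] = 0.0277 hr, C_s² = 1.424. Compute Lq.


ρ = λ·E[S] = 26.49·0.0277 = 0.7338
Lq = ρ²(1+C_s²)/(2(1−ρ)) = 0.5384·(1+1.424)/(2·0.2662)
= 0.5384·2.4240/0.5325 = 2.45117

Final: 2.45117


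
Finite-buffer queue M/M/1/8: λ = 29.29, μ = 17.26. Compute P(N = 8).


ρ = λ/μ = 29.29/17.26 = 1.6970
P_K = (1−ρ)ρ^K/(1−ρ^(K+1)) = (-0.6970·68.774690)/(1 − 116.709773)
= -47.935082/-115.709773 = 0.414270

Final: 0.414270


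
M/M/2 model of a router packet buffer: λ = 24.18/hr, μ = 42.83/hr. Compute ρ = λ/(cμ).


ρ = λ/(cμ) = 24.18/(2·42.83) = 24.18/85.66 = 0.2823

Final: 0.2823


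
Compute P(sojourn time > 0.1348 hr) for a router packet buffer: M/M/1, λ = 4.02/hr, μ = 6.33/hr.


W ~ Exponential(μ−λ) for M/M/1.
μ − λ = 6.33 − 4.02 = 2.3100
P(W > t) = e^{−(μ−λ)t} = e^{−0.3114} = 0.732430

Final: 0.732430


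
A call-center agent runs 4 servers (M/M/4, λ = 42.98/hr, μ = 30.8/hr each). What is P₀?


a = λ/μ = 42.98/30.8 = 1.3955; ρ = a/c = 0.3489
Σ_{k=0}^{3} a^k/k! (terms k=0..3) = 1.00000 + 1.39545 + 0.97365 + 0.45289 = 3.82199
Tail: a^4/(4!(1−ρ)) = 3.79195/(24·0.6511) = 0.24265
P₀ = 1/(3.82199 + 0.24265) = 1/4.06464 = 0.246024

Final: 0.246024


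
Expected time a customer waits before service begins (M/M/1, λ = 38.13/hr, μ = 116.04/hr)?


ρ = 38.13/116.04 = 0.3286
Wq = ρ/(μ−λ) = 0.3286/(116.04 − 38.13) = 0.3286/77.91 = 0.004218 hr

Final: 0.004218 hr


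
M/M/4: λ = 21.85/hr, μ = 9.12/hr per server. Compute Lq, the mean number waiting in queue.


a = λ/μ = 2.3958; ρ = a/4 = 0.5990
P₀ = 0.083465
Lq = P₀·a^c·ρ / (c!·(1−ρ)²) = 0.083465·32.94780·0.5990/(24·0.16083)
= 0.42672

Final: 0.42672


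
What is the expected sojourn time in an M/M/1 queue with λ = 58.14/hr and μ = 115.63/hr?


W = 1/(μ−λ) = 1/(115.63 − 58.14) = 1/57.49 = 0.01739 hr

Final: 0.01739 hr


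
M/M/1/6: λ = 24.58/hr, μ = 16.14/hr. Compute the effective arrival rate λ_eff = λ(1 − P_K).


ρ = 1.5229; P_K = (1−ρ)ρ^6/(1−ρ^7) = 0.362445
λ_eff = λ(1 − P_K) = 24.58·(1 − 0.362445) = 24.58·0.637555 = 15.6711 /hr

Final: 15.6711 /hr


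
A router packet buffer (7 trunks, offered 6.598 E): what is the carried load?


B(7,6.598) = 0.223618 (Erlang-B)
Carried load = a(1 − B) = 6.598·(1 − 0.223618) = 6.598·0.776382 = 5.1226 E

Final: 5.1226 Erlangs


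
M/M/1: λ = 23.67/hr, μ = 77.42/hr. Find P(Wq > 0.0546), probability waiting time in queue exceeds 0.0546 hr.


ρ = 23.67/77.42 = 0.3057
P(Wq > t) = ρ·e^{−(μ−λ)t} = 0.3057·e^{−2.9348}
= 0.3057·0.053144 = 0.016248

Final: 0.016248


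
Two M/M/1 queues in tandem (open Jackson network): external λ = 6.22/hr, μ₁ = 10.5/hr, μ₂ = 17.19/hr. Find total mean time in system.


Each node sees arrival rate λ = 6.22/hr (tandem ⇒ throughput preserved).
W₁ = 1/(μ₁−λ) = 1/(10.5−6.22) = 0.23364 hr
W₂ = 1/(μ₂−λ) = 1/(17.19−6.22) = 0.09116 hr
W_total = W₁ + W₂ = 0.23364 + 0.09116 = 0.32480 hr

Final: 0.32480 hr


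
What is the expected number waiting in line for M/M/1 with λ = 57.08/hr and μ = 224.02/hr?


ρ = 57.08/224.02 = 0.2548
Lq = ρ²/(1−ρ) = 0.06492/0.7452 = 0.08712

Final: 0.08712


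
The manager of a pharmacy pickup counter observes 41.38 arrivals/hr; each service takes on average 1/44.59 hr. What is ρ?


ρ = λ/μ = 41.38/44.59 = 0.9280

Final: 0.9280


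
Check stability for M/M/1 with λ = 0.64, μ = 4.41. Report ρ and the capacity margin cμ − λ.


Total capacity cμ = 1·4.41 = 4.41/hr
ρ = λ/(cμ) = 0.64/4.41 = 0.1451
Stable ⇔ ρ < 1: YES
Spare capacity = cμ − λ = 4.41 − 0.64 = 3.77/hr

Final: ρ = 0.1451; stable; margin = 3.77/hr


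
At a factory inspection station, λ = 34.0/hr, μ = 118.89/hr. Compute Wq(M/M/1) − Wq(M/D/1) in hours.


ρ = 34.0/118.89 = 0.2860
Wq(M/M/1) = ρ/(μ−λ) = 0.2860/84.89 = 0.003369 hr
Wq(M/D/1) = ρ/(2(μ−λ)) = 0.001684 hr
Savings = 0.003369 − 0.001684 = 0.001684 hr

Final: 0.001684 hr


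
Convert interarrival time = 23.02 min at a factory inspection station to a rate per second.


λ = 1/(interarrival time) in consistent units.
1 second = 0.0166667 min, so λ = 0.0166667/23.02 = 0.0007240 per second

Final: 0.0007240 /sec


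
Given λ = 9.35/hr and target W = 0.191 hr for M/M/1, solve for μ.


W = 1/(μ−λ) ⇒ μ − λ = 1/W = 1/0.191 = 5.2356
μ = λ + 1/W = 9.35 + 5.2356 = 14.5856 per hr

Final: 14.5856 /hr


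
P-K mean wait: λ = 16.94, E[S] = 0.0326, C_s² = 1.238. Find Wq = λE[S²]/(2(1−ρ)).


ρ = λ·E[S] = 16.94·0.0326 = 0.5522
E[S²] = E[S]²(1+C_s²) = 0.0326²·(1+1.238) = 0.002378
Wq = λ·E[S²]/(2(1−ρ)) = 16.94·0.002378/(2·0.4478) = 0.04499 hr

Final: 0.04499 hr


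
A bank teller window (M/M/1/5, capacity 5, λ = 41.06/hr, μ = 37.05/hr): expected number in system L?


ρ = 41.06/37.05 = 1.1082
L = ρ[1 − (K+1)ρ^K + Kρ^(K+1)] / [(1−ρ)(1−ρ^(K+1))]
Numerator: 1.1082·(1 − 6·1.671682 + 5·1.852612) = 0.258181
Denominator: (-0.1082)·(-0.852612) = 0.092280
L = 0.258181/0.092280 = 2.7978

Final: 2.7978


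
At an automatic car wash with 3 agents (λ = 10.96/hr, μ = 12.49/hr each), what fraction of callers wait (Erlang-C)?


a = λ/μ = 0.8775; ρ = a/3 = 0.2925
P₀ = 0.412937 (from M/M/c formula)
C(c,a) = [a^c/(c!(1−ρ))]·P₀ = [0.67569/(6·0.7075)]·0.412937
= 0.15917·0.412937 = 0.065728

Final: 0.065728


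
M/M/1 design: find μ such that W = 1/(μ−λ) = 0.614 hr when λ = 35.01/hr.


W = 1/(μ−λ) ⇒ μ − λ = 1/W = 1/0.614 = 1.6287
μ = λ + 1/W = 35.01 + 1.6287 = 36.6387 per hr

Final: 36.6387 /hr


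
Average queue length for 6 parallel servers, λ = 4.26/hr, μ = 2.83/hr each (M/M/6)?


a = λ/μ = 1.5053; ρ = a/6 = 0.2509
P₀ = 0.221894
Lq = P₀·a^c·ρ / (c!·(1−ρ)²) = 0.221894·11.63427·0.2509/(720·0.56118)
= 0.001603

Final: 0.001603


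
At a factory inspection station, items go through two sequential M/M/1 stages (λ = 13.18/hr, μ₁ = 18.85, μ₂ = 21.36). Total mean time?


Each node sees arrival rate λ = 13.18/hr (tandem ⇒ throughput preserved).
W₁ = 1/(μ₁−λ) = 1/(18.85−13.18) = 0.17637 hr
W₂ = 1/(μ₂−λ) = 1/(21.36−13.18) = 0.12225 hr
W_total = W₁ + W₂ = 0.17637 + 0.12225 = 0.29862 hr

Final: 0.29862 hr


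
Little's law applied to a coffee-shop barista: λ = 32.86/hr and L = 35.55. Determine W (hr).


W = L/λ = 35.55/32.86 = 1.0819 hr

Final: 1.0819 hr


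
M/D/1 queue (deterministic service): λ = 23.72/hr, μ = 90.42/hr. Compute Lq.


ρ = 23.72/90.42 = 0.2623
M/D/1: Lq = ρ²/(2(1−ρ)) = 0.06882/(2·0.7377) = 0.04665

Final: 0.04665


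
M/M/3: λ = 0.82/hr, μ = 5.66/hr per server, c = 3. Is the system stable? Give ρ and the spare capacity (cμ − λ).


Total capacity cμ = 3·5.66 = 16.98/hr
ρ = λ/(cμ) = 0.82/16.98 = 0.04829
Stable ⇔ ρ < 1: YES
Spare capacity = cμ − λ = 16.98 − 0.82 = 16.16/hr

Final: ρ = 0.04829; stable; margin = 16.16/hr


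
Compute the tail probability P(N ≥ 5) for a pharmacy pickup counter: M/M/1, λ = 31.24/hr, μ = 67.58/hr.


ρ = 31.24/67.58 = 0.4623
P(N ≥ n) = ρ^n = 0.4623^5 = 0.021109

Final: 0.021109


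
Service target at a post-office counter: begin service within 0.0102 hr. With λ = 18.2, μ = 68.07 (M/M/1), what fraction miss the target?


ρ = 18.2/68.07 = 0.2674
P(Wq > t) = ρ·e^{−(μ−λ)t} = 0.2674·e^{−0.5087}
= 0.2674·0.601292 = 0.160769

Final: 0.160769


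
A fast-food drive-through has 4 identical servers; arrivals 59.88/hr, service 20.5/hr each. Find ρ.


ρ = λ/(cμ) = 59.88/(4·20.5) = 59.88/82.00 = 0.7302

Final: 0.7302


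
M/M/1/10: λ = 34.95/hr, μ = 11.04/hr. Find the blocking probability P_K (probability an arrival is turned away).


ρ = λ/μ = 34.95/11.04 = 3.1658
P_K = (1−ρ)ρ^K/(1−ρ^(K+1)) = (-2.1658·101106.963330)/(1 − 320080.468152)
= -218973.504822/-320079.468152 = 0.684122

Final: 0.684122


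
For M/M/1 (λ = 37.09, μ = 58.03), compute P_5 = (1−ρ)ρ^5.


ρ = 37.09/58.03 = 0.6392
P_n = (1−ρ)·ρ^n = (1 − 0.6392)·0.6392^5 = 0.3608·0.106665 = 0.038490

Final: 0.038490


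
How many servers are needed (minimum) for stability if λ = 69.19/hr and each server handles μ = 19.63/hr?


Stability requires cμ > λ ⇔ c > λ/μ.
λ/μ = 69.19/19.63 = 3.5247
Minimum integer c = ⌊3.5247⌋ + 1 = 4
Check: 4·19.63 = 78.52 > 69.19, while 3·19.63 = 58.89 ≤ 69.19

Final: 4 servers


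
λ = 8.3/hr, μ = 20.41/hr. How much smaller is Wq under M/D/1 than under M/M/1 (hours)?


ρ = 8.3/20.41 = 0.4067
Wq(M/M/1) = ρ/(μ−λ) = 0.4067/12.11 = 0.03358 hr
Wq(M/D/1) = ρ/(2(μ−λ)) = 0.01679 hr
Savings = 0.03358 − 0.01679 = 0.01679 hr

Final: 0.01679 hr


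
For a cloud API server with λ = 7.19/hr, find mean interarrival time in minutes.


Mean interarrival time = 1/λ = 1/7.19 hour = 0.13908 hour
In minutes: 0.13908 × 60 = 8.3449 min

Final: 8.3449 min


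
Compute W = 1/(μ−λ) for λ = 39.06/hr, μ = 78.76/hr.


W = 1/(μ−λ) = 1/(78.76 − 39.06) = 1/39.70 = 0.02519 hr

Final: 0.02519 hr


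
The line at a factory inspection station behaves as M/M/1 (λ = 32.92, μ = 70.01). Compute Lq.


ρ = 32.92/70.01 = 0.4702
Lq = ρ²/(1−ρ) = 0.2211/0.5298 = 0.4174

Final: 0.4174


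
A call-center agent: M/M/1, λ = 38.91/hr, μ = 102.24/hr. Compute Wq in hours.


ρ = 38.91/102.24 = 0.3806
Wq = ρ/(μ−λ) = 0.3806/(102.24 − 38.91) = 0.3806/63.33 = 0.006009 hr

Final: 0.006009 hr


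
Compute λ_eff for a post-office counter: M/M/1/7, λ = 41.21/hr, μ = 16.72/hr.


ρ = 2.4647; P_K = (1−ρ)ρ^7/(1−ρ^8) = 0.594710
λ_eff = λ(1 − P_K) = 41.21·(1 − 0.594710) = 41.21·0.405290 = 16.7020 /hr

Final: 16.7020 /hr


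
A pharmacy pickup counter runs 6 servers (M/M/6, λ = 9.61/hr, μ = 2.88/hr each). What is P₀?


a = λ/μ = 9.61/2.88 = 3.3368; ρ = a/c = 0.5561
Σ_{k=0}^{5} a^k/k! (terms k=0..5) = 1.00000 + 3.33681 + 5.56714 + 6.19215 + 5.16550 + 3.44725 = 24.70884
Tail: a^6/(6!(1−ρ)) = 1380.33786/(720·0.4439) = 4.31918
P₀ = 1/(24.70884 + 4.31918) = 1/29.02802 = 0.034449

Final: 0.034449


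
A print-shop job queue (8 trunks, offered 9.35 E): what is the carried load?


B(8,9.35) = 0.306898 (Erlang-B)
Carried load = a(1 − B) = 9.35·(1 − 0.306898) = 9.35·0.693102 = 6.4805 E

Final: 6.4805 Erlangs


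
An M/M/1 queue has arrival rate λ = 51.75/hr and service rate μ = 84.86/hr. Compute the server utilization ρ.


ρ = λ/μ = 51.75/84.86 = 0.6098

Final: 0.6098


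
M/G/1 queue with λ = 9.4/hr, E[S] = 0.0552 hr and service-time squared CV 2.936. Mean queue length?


ρ = λ·E[S] = 9.4·0.0552 = 0.5189
Lq = ρ²(1+C_s²)/(2(1−ρ)) = 0.2692·(1+2.936)/(2·0.4811)
= 0.2692·3.9360/0.9622 = 1.10130

Final: 1.10130


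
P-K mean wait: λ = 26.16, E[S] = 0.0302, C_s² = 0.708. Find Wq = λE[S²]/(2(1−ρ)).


ρ = λ·E[S] = 26.16·0.0302 = 0.7900
E[S²] = E[S]²(1+C_s²) = 0.0302²·(1+0.708) = 0.001558
Wq = λ·E[S²]/(2(1−ρ)) = 26.16·0.001558/(2·0.2100) = 0.09704 hr

Final: 0.09704 hr


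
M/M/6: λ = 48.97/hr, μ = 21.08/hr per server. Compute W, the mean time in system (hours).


a = 2.3231; ρ = 0.3872; P₀ = 0.097616
Lq = P₀·a^c·ρ/(c!(1−ρ)²) = 0.02197
Wq = Lq/λ = 0.02197/48.97 = 0.0004486 hr
W = Wq + 1/μ = 0.0004486 + 0.04744 = 0.04789 hr

Final: 0.04789 hr


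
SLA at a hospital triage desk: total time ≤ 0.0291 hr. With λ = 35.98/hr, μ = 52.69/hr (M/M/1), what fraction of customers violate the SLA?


W ~ Exponential(μ−λ) for M/M/1.
μ − λ = 52.69 − 35.98 = 16.7100
P(W > t) = e^{−(μ−λ)t} = e^{−0.4863} = 0.614921

Final: 0.614921


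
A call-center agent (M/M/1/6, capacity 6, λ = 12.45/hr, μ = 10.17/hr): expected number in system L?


ρ = 12.45/10.17 = 1.2242
L = ρ[1 − (K+1)ρ^K + Kρ^(K+1)] / [(1−ρ)(1−ρ^(K+1))]
Numerator: 1.2242·(1 − 7·3.365816 + 6·4.120394) = 2.646272
Denominator: (-0.2242)·(-3.120394) = 0.699557
L = 2.646272/0.699557 = 3.7828

Final: 3.7828


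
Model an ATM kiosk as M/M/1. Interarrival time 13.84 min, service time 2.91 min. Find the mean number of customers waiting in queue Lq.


λ = 60/13.84 = 4.3353 /hr
μ = 60/2.91 = 20.6186 /hr
ρ = λ/μ = 4.3353/20.6186 = 0.2103
Lq = ρ²/(1−ρ) = 0.04421/0.7897 = 0.05598

Final: 0.05598


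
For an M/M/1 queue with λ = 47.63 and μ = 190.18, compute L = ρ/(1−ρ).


ρ = λ/μ = 47.63/190.18 = 0.2504
L = ρ/(1−ρ) = 0.2504/(1 − 0.2504) = 0.2504/0.7496 = 0.3341

Final: 0.3341


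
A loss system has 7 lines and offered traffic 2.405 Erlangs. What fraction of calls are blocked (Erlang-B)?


B(c,a) = (a^c/c!) / Σ_{k=0}^{c} a^k/k!
a^7/7! = 0.092337
Σ terms (k=0..7): 1.00000 + 2.40500 + 2.89201 + 2.31843 + 1.39396 + 0.67049 + 0.26876 + 0.09234 = 11.040984
B = 0.092337/11.040984 = 0.008363

Final: 0.008363


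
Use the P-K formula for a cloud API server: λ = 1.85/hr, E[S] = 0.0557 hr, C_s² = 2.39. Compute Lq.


ρ = λ·E[S] = 1.85·0.0557 = 0.1030
Lq = ρ²(1+C_s²)/(2(1−ρ)) = 0.01062·(1+2.39)/(2·0.8970)
= 0.01062·3.3900/1.7939 = 0.02007

Final: 0.02007


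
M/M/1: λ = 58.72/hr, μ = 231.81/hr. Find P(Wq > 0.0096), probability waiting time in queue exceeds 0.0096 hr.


ρ = 58.72/231.81 = 0.2533
P(Wq > t) = ρ·e^{−(μ−λ)t} = 0.2533·e^{−1.6617}
= 0.2533·0.189823 = 0.048084

Final: 0.048084


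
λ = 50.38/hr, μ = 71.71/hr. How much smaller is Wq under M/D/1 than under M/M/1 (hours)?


ρ = 50.38/71.71 = 0.7026
Wq(M/M/1) = ρ/(μ−λ) = 0.7026/21.33 = 0.03294 hr
Wq(M/D/1) = ρ/(2(μ−λ)) = 0.01647 hr
Savings = 0.03294 − 0.01647 = 0.01647 hr

Final: 0.01647 hr


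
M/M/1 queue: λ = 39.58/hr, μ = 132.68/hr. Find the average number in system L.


ρ = λ/μ = 39.58/132.68 = 0.2983
L = ρ/(1−ρ) = 0.2983/(1 − 0.2983) = 0.2983/0.7017 = 0.4251

Final: 0.4251


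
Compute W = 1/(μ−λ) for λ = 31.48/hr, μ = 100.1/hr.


W = 1/(μ−λ) = 1/(100.1 − 31.48) = 1/68.62 = 0.01457 hr

Final: 0.01457 hr


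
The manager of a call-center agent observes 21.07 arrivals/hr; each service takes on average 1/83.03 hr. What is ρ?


ρ = λ/μ = 21.07/83.03 = 0.2538

Final: 0.2538


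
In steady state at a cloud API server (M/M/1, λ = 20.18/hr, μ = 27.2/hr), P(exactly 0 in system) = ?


ρ = 20.18/27.2 = 0.7419
P_n = (1−ρ)·ρ^n = (1 − 0.7419)·0.7419^0 = 0.2581·1.000000 = 0.258088

Final: 0.258088


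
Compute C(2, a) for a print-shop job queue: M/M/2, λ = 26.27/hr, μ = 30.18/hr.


a = λ/μ = 0.8704; ρ = a/2 = 0.4352
P₀ = 0.393513 (from M/M/c formula)
C(c,a) = [a^c/(c!(1−ρ))]·P₀ = [0.75767/(2·0.5648)]·0.393513
= 0.67077·0.393513 = 0.263957

Final: 0.263957


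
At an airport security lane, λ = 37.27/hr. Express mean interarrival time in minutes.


Mean interarrival time = 1/λ = 1/37.27 hour = 0.02683 hour
In minutes: 0.02683 × 60 = 1.6099 min

Final: 1.6099 min


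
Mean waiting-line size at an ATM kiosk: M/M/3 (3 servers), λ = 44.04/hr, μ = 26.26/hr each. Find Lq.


a = λ/μ = 1.6771; ρ = a/3 = 0.5590
P₀ = 0.170470
Lq = P₀·a^c·ρ / (c!·(1−ρ)²) = 0.170470·4.71691·0.5590/(6·0.19446)
= 0.38526

Final: 0.38526


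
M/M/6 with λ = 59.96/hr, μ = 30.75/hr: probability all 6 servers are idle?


a = λ/μ = 59.96/30.75 = 1.9499; ρ = a/c = 0.3250
Σ_{k=0}^{5} a^k/k! (terms k=0..5) = 1.00000 + 1.94992 + 1.90109 + 1.23566 + 0.60236 + 0.23491 = 6.92394
Tail: a^6/(6!(1−ρ)) = 54.96662/(720·0.6750) = 0.11310
P₀ = 1/(6.92394 + 0.11310) = 1/7.03703 = 0.142105

Final: 0.142105


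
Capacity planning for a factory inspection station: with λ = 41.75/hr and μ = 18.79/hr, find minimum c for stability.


Stability requires cμ > λ ⇔ c > λ/μ.
λ/μ = 41.75/18.79 = 2.2219
Minimum integer c = ⌊2.2219⌋ + 1 = 3
Check: 3·18.79 = 56.37 > 41.75, while 2·18.79 = 37.58 ≤ 41.75

Final: 3 servers


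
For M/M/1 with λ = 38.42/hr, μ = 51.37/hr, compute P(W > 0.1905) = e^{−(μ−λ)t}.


W ~ Exponential(μ−λ) for M/M/1.
μ − λ = 51.37 − 38.42 = 12.9500
P(W > t) = e^{−(μ−λ)t} = e^{−2.4670} = 0.084841

Final: 0.084841


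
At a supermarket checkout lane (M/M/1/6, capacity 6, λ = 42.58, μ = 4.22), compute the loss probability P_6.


ρ = λ/μ = 42.58/4.22 = 10.0900
P_K = (1−ρ)ρ^K/(1−ρ^(K+1)) = (-9.0900·1055259.418000)/(1 − 10647617.539917)
= -9592358.121917/-10647616.539917 = 0.900893

Final: 0.900893


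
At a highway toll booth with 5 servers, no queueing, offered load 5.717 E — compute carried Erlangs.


B(5,5.717) = 0.340183 (Erlang-B)
Carried load = a(1 − B) = 5.717·(1 − 0.340183) = 5.717·0.659817 = 3.7722 E

Final: 3.7722 Erlangs


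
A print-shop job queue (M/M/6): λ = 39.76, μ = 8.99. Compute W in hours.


a = 4.4227; ρ = 0.7371; P₀ = 0.010080
Lq = P₀·a^c·ρ/(c!(1−ρ)²) = 1.11756
Wq = Lq/λ = 1.11756/39.76 = 0.02811 hr
W = Wq + 1/μ = 0.02811 + 0.11123 = 0.13934 hr

Final: 0.13934 hr


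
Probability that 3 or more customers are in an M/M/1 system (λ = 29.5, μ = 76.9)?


ρ = 29.5/76.9 = 0.3836
P(N ≥ n) = ρ^n = 0.3836^3 = 0.056453

Final: 0.056453


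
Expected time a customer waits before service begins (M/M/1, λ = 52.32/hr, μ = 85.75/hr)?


ρ = 52.32/85.75 = 0.6101
Wq = ρ/(μ−λ) = 0.6101/(85.75 − 52.32) = 0.6101/33.43 = 0.01825 hr

Final: 0.01825 hr


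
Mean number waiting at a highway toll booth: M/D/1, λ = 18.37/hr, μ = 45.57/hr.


ρ = 18.37/45.57 = 0.4031
M/D/1: Lq = ρ²/(2(1−ρ)) = 0.1625/(2·0.5969) = 0.13613

Final: 0.13613


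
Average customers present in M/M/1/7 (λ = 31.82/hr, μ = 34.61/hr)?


ρ = 31.82/34.61 = 0.9194
L = ρ[1 − (K+1)ρ^K + Kρ^(K+1)] / [(1−ρ)(1−ρ^(K+1))]
Numerator: 0.9194·(1 − 8·0.555252 + 7·0.510492) = 0.120832
Denominator: (0.08061)·(0.489508) = 0.039461
L = 0.120832/0.039461 = 3.0621

Final: 3.0621


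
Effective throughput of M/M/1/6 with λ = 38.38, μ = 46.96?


ρ = 0.8173; P_K = (1−ρ)ρ^6/(1−ρ^7) = 0.071987
λ_eff = λ(1 − P_K) = 38.38·(1 − 0.071987) = 38.38·0.928013 = 35.6171 /hr

Final: 35.6171 /hr


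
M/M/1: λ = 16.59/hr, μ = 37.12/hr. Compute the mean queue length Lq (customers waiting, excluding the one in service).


ρ = 16.59/37.12 = 0.4469
Lq = ρ²/(1−ρ) = 0.1997/0.5531 = 0.3612

Final: 0.3612


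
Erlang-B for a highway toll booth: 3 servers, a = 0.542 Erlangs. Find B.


B(c,a) = (a^c/c!) / Σ_{k=0}^{c} a^k/k!
a^3/3! = 0.026537
Σ terms (k=0..3): 1.00000 + 0.54200 + 0.14688 + 0.02654 = 1.715419
B = 0.026537/1.715419 = 0.015470

Final: 0.015470


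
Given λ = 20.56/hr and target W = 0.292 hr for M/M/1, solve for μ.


W = 1/(μ−λ) ⇒ μ − λ = 1/W = 1/0.292 = 3.4247
μ = λ + 1/W = 20.56 + 3.4247 = 23.9847 per hr

Final: 23.9847 /hr


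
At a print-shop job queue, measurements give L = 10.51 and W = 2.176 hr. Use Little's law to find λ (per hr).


λ = L/W = 10.51/2.176 = 4.8300 /hr

Final: 4.8300 /hr


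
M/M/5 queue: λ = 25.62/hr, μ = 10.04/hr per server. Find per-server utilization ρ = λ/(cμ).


ρ = λ/(cμ) = 25.62/(5·10.04) = 25.62/50.20 = 0.5104

Final: 0.5104


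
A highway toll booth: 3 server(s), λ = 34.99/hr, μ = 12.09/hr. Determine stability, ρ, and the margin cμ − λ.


Total capacity cμ = 3·12.09 = 36.27/hr
ρ = λ/(cμ) = 34.99/36.27 = 0.9647
Stable ⇔ ρ < 1: YES
Spare capacity = cμ − λ = 36.27 − 34.99 = 1.28/hr

Final: ρ = 0.9647; stable; margin = 1.28/hr


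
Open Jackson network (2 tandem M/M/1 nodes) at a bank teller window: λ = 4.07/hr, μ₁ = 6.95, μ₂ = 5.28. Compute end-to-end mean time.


Each node sees arrival rate λ = 4.07/hr (tandem ⇒ throughput preserved).
W₁ = 1/(μ₁−λ) = 1/(6.95−4.07) = 0.34722 hr
W₂ = 1/(μ₂−λ) = 1/(5.28−4.07) = 0.82645 hr
W_total = W₁ + W₂ = 0.34722 + 0.82645 = 1.17367 hr

Final: 1.17367 hr


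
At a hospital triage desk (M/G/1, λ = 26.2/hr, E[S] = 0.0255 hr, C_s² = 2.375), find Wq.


ρ = λ·E[S] = 26.2·0.0255 = 0.6681
E[S²] = E[S]²(1+C_s²) = 0.0255²·(1+2.375) = 0.002195
Wq = λ·E[S²]/(2(1−ρ)) = 26.2·0.002195/(2·0.3319) = 0.08662 hr

Final: 0.08662 hr


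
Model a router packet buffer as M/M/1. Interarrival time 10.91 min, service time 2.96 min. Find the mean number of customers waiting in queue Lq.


λ = 60/10.91 = 5.4995 /hr
μ = 60/2.96 = 20.2703 /hr
ρ = λ/μ = 5.4995/20.2703 = 0.2713
Lq = ρ²/(1−ρ) = 0.07361/0.7287 = 0.1010

Final: 0.1010


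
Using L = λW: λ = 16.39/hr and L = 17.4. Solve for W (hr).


W = L/λ = 17.4/16.39 = 1.0616 hr

Final: 1.0616 hr


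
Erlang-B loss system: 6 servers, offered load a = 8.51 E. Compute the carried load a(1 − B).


B(6,8.51) = 0.416548 (Erlang-B)
Carried load = a(1 − B) = 8.51·(1 − 0.416548) = 8.51·0.583452 = 4.9652 E

Final: 4.9652 Erlangs


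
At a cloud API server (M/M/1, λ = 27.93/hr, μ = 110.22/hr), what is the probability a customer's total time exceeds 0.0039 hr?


W ~ Exponential(μ−λ) for M/M/1.
μ − λ = 110.22 − 27.93 = 82.2900
P(W > t) = e^{−(μ−λ)t} = e^{−0.3209} = 0.725473

Final: 0.725473


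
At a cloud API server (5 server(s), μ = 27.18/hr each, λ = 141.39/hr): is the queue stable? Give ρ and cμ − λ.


Total capacity cμ = 5·27.18 = 135.90/hr
ρ = λ/(cμ) = 141.39/135.90 = 1.0404
Stable ⇔ ρ < 1: NO
Spare capacity = cμ − λ = 135.90 − 141.39 = -5.49/hr

Final: ρ = 1.0404; unstable; margin = -5.49/hr


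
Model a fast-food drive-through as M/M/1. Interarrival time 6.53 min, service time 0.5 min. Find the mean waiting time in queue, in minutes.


λ = 60/6.53 = 9.1884 /hr
μ = 60/0.5 = 120.0000 /hr
ρ = λ/μ = 9.1884/120.0000 = 0.07657
Wq = ρ/(μ−λ) = 0.07657/(120.0000−9.1884) = 0.0006910 hr
In minutes: 0.0006910·60 = 0.04146 min

Final: 0.04146 min


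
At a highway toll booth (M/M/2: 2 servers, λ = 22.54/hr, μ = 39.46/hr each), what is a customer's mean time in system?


a = 0.5712; ρ = 0.2856; P₀ = 0.555687
Lq = P₀·a^c·ρ/(c!(1−ρ)²) = 0.05073
Wq = Lq/λ = 0.05073/22.54 = 0.002251 hr
W = Wq + 1/μ = 0.002251 + 0.02534 = 0.02759 hr

Final: 0.02759 hr


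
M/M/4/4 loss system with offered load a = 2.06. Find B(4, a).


B(c,a) = (a^c/c!) / Σ_{k=0}^{c} a^k/k!
a^4/4! = 0.750339
Σ terms (k=0..4): 1.00000 + 2.06000 + 2.12180 + 1.45697 + 0.75034 = 7.389109
B = 0.750339/7.389109 = 0.101547

Final: 0.101547


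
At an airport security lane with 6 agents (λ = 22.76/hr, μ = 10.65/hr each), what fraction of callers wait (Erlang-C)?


a = λ/μ = 2.1371; ρ = a/6 = 0.3562
P₀ = 0.117737 (from M/M/c formula)
C(c,a) = [a^c/(c!(1−ρ))]·P₀ = [95.26555/(720·0.6438)]·0.117737
= 0.20551·0.117737 = 0.024197

Final: 0.024197


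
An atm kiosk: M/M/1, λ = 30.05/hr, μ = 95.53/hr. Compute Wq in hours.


ρ = 30.05/95.53 = 0.3146
Wq = ρ/(μ−λ) = 0.3146/(95.53 − 30.05) = 0.3146/65.48 = 0.004804 hr

Final: 0.004804 hr


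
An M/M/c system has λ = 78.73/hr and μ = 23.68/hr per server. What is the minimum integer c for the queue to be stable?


Stability requires cμ > λ ⇔ c > λ/μ.
λ/μ = 78.73/23.68 = 3.3247
Minimum integer c = ⌊3.3247⌋ + 1 = 4
Check: 4·23.68 = 94.72 > 78.73, while 3·23.68 = 71.04 ≤ 78.73

Final: 4 servers


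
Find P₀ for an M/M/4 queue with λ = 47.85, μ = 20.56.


a = λ/μ = 47.85/20.56 = 2.3273; ρ = a/c = 0.5818
Σ_{k=0}^{3} a^k/k! (terms k=0..3) = 1.00000 + 2.32733 + 2.70824 + 2.10100 = 8.13657
Tail: a^4/(4!(1−ρ)) = 29.33833/(24·0.4182) = 2.92331
P₀ = 1/(8.13657 + 2.92331) = 1/11.05988 = 0.090417

Final: 0.090417
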